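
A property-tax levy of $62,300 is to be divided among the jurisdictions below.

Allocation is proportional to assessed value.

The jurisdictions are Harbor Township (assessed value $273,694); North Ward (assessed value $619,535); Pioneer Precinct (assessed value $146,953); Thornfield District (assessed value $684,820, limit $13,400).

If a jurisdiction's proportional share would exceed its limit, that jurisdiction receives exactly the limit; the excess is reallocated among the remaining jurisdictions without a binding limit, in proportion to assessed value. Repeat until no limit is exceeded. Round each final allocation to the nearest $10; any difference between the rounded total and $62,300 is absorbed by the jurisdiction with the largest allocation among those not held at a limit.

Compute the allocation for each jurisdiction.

Harbor Township: $12,870 · North Ward: $29,120 · Pioneer Precinct: $6,910 · Thornfield District: $13,400

Assessed value total: 1,725,002.
Unconstrained shares: Harbor Township 9,884.71; North Ward 22,375.06; Pioneer Precinct 5,307.34; Thornfield District 24,732.89.
Held at cap: Thornfield District ($13,400); residual $48,900 reallocated over remaining assessed value 1,040,182.
Shares after redistribution: Harbor Township 12,866.63 → $12,870; North Ward 29,124.96 → $29,120; Pioneer Precinct 6,908.41 → $6,910.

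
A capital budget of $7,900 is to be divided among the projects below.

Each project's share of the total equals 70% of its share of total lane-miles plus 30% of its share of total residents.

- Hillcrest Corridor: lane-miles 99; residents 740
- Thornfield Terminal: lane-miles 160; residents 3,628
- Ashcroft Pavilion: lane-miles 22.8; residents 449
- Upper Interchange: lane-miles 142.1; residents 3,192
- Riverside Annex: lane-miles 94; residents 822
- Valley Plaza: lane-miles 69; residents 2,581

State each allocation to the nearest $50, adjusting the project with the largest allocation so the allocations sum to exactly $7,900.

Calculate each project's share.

Lane-miles total 586.9; residents total 11,412.
Blended shares (70% lane-miles + 30% residents): Hillcrest Corridor 0.1375; Thornfield Terminal 0.2862; Ashcroft Pavilion 0.0390; Upper Interchange 0.2534; Riverside Annex 0.1337; Valley Plaza 0.1501.
Raw shares: Hillcrest Corridor 1,086.50; Thornfield Terminal 2,261.03; Ashcroft Pavilion 308.08; Upper Interchange 2,001.82; Riverside Annex 1,056.41; Valley Plaza 1,186.16.
At nearest $50: Hillcrest Corridor $1,100; Thornfield Terminal $2,250; Ashcroft Pavilion $300; Upper Interchange $2,000; Riverside Annex $1,050; Valley Plaza $1,200. Sum = $7,900.
Sum already equals the total — no adjustment.

Hillcrest Corridor: $1,100 | Thornfield Terminal: $2,250 | Ashcroft Pavilion: $300 | Upper Interchange: $2,000 | Riverside Annex: $1,050 | Valley Plaza: $1,200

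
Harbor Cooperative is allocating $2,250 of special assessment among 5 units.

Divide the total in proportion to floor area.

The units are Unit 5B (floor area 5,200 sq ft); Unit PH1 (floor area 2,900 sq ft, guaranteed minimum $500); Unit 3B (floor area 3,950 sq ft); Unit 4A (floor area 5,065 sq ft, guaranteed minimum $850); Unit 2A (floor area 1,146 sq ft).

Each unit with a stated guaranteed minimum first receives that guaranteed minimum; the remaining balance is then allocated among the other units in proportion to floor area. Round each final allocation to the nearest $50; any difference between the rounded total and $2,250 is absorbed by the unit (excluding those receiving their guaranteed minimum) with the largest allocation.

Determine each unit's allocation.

Unit 5B: $450; Unit PH1: $500; Unit 3B: $350; Unit 4A: $850; Unit 2A: $100

Guaranteed amounts: Unit PH1 $500; Unit 4A $850. Balance $900.
Balance split over remaining floor area 10,296: Unit 5B 454.55 → $450; Unit 3B 345.28 → $350; Unit 2A 100.17 → $100.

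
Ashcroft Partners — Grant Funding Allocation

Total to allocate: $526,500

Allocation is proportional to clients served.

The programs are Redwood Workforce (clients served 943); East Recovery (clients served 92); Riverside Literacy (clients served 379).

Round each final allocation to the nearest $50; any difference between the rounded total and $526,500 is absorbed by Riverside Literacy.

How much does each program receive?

Combined clients served = 1,414.
Pro-rata amounts: Redwood Workforce 943/1,414 × $526,500 = 351,124.12; East Recovery 92/1,414 × $526,500 = 34,256.01; Riverside Literacy 379/1,414 × $526,500 = 141,119.87.
At nearest $50: Redwood Workforce $351,100; East Recovery $34,250; Riverside Literacy $141,100. Sum = $526,450.
Difference $526,500 − $526,450 = +$50 applied to Riverside Literacy: Riverside Literacy becomes $141,150.

Redwood Workforce: $351,100 · East Recovery: $34,250 · Riverside Literacy: $141,150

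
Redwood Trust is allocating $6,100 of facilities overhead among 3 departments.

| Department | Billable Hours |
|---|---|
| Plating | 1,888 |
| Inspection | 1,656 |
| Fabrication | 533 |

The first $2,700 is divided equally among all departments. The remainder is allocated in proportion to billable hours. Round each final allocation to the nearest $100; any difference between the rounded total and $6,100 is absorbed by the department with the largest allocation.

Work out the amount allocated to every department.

Equal tier: $2,700 ÷ 3 = $900 apiece.
Remainder $3,400 by billable hours (total 4,077): Plating 1,574.49 → $1,600; Inspection 1,381.02 → $1,400; Fabrication 444.49 → $400.
Totals: Plating $900 + $1,600 = $2,500; Inspection $900 + $1,400 = $2,300; Fabrication $900 + $400 = $1,300.

Plating: $2,500 | Inspection: $2,300 | Fabrication: $1,300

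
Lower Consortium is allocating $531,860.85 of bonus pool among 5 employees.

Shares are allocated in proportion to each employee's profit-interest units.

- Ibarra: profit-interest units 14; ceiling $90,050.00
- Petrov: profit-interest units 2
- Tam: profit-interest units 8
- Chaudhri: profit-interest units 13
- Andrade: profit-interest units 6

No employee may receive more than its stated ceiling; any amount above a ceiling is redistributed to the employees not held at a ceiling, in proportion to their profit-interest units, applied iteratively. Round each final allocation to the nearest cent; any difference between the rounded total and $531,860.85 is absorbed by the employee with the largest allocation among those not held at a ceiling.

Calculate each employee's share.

Combined profit-interest units = 43.
Unconstrained shares: Ibarra 173,163.9977; Petrov 24,737.7140; Tam 98,950.8558; Chaudhri 160,795.1407; Andrade 74,213.1419.
Capped: Ibarra ($90,050.00); balance $441,810.85 reallocated over remaining profit-interest units 29.
Shares after redistribution: Petrov 30,469.7138 → $30,469.71; Tam 121,878.8552 → $121,878.86; Chaudhri 198,053.1397 → $198,053.14; Andrade 91,409.1414 → $91,409.14.

Ibarra: $90,050.00; Petrov: $30,469.71; Tam: $121,878.86; Chaudhri: $198,053.14; Andrade: $91,409.14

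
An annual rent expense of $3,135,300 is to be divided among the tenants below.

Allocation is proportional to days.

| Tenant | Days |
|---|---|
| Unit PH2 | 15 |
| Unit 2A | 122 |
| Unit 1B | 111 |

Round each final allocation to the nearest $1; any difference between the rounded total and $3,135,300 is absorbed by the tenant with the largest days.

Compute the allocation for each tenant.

Unit PH2: $189,635 · Unit 2A: $1,542,365 · Unit 1B: $1,403,300

Days total: 15 + 122 + 111 = 248.
Proportional shares: Unit PH2 189,635.08; Unit 2A 1,542,365.32; Unit 1B 1,403,299.60.
Rounded to nearest $1: Unit PH2 $189,635; Unit 2A $1,542,365; Unit 1B $1,403,300. Sum = $3,135,300.
No rounding difference to absorb.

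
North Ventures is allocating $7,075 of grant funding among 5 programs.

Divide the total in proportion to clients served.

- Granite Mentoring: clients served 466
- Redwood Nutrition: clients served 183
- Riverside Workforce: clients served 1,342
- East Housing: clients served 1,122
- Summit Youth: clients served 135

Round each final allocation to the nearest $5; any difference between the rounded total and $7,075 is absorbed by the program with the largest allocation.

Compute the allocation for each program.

Sum of clients served: 3,248.
Raw shares: Granite Mentoring 466/3,248 × $7,075 = 1,015.07; Redwood Nutrition 183/3,248 × $7,075 = 398.62; Riverside Workforce 1,342/3,248 × $7,075 = 2,923.23; East Housing 1,122/3,248 × $7,075 = 2,444.01; Summit Youth 135/3,248 × $7,075 = 294.07.
Rounded to nearest $5: Granite Mentoring $1,015; Redwood Nutrition $400; Riverside Workforce $2,925; East Housing $2,445; Summit Youth $295. Sum = $7,080.
Difference $7,075 − $7,080 = −$5 applied to largest allocation (Riverside Workforce): Riverside Workforce becomes $2,920.

Granite Mentoring: $1,015; Redwood Nutrition: $400; Riverside Workforce: $2,920; East Housing: $2,445; Summit Youth: $295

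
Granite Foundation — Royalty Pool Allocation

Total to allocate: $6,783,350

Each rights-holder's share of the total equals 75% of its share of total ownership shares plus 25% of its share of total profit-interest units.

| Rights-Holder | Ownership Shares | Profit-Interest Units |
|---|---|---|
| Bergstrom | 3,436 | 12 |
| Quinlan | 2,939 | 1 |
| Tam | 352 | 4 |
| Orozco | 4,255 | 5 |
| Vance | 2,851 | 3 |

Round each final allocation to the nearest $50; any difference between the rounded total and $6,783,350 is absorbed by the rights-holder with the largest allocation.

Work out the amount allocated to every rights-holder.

Bergstrom: $2,077,650; Quinlan: $1,148,750; Tam: $400,800; Orozco: $1,904,100; Vance: $1,252,050

Totals — ownership shares 13,833, profit-interest units 25.
Composite weights (75% ownership shares + 25% profit-interest units): Bergstrom 0.3063; Quinlan 0.1693; Tam 0.0591; Orozco 0.2807; Vance 0.1846.
Unrounded shares: Bergstrom 2,077,697.00; Quinlan 1,148,741.42; Tam 400,792.86; Orozco 1,904,075.02; Vance 1,252,043.70.
Rounded to nearest $50: Bergstrom $2,077,700; Quinlan $1,148,750; Tam $400,800; Orozco $1,904,100; Vance $1,252,050. Sum = $6,783,400.
Difference $6,783,350 − $6,783,400 = −$50 applied to largest allocation (Bergstrom): Bergstrom becomes $2,077,650.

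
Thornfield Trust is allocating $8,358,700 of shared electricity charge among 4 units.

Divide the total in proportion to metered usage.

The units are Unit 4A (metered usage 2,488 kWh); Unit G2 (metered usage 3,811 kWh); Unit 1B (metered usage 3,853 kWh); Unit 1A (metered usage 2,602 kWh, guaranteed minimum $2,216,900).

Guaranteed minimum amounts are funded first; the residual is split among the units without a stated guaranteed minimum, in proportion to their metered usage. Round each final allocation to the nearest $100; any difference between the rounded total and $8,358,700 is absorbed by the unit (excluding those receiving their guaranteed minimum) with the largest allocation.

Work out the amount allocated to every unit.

Minimums first: Unit 1A $2,216,900. Balance $6,141,800.
Balance split over remaining metered usage 10,152: Unit 4A 1,505,200.79 → $1,505,200; Unit G2 2,305,594.94 → $2,305,600; Unit 1B 2,331,004.28 → $2,331,000.

Unit 4A: $1,505,200 · Unit G2: $2,305,600 · Unit 1B: $2,331,000 · Unit 1A: $2,216,900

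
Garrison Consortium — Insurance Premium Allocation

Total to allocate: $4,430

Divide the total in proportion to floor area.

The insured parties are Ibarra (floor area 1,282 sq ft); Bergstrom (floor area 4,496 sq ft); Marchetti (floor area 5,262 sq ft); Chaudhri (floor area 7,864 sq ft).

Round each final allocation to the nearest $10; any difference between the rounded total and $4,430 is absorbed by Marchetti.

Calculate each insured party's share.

Ibarra: $300 · Bergstrom: $1,050 · Marchetti: $1,240 · Chaudhri: $1,840

Combined floor area = 18,904.
Proportional shares: Ibarra 1,282/18,904 × $4,430 = 300.43; Bergstrom 4,496/18,904 × $4,430 = 1,053.60; Marchetti 5,262/18,904 × $4,430 = 1,233.11; Chaudhri 7,864/18,904 × $4,430 = 1,842.87.
At nearest $10: Ibarra $300; Bergstrom $1,050; Marchetti $1,230; Chaudhri $1,840. Sum = $4,420.
Difference $4,430 − $4,420 = +$10 applied to Marchetti: Marchetti becomes $1,240.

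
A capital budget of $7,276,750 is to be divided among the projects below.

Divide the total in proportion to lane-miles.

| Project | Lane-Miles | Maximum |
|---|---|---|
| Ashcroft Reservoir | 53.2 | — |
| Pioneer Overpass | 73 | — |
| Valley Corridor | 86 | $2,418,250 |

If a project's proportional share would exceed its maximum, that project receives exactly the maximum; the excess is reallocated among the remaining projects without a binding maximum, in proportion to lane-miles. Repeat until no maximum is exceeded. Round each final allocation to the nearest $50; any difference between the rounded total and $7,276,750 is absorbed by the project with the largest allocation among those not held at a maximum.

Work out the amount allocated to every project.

Ashcroft Reservoir: $2,048,100 | Pioneer Overpass: $2,810,400 | Valley Corridor: $2,418,250

Lane-miles total: 212.2.
Unconstrained shares: Ashcroft Reservoir 1,824,331.29; Pioneer Overpass 2,503,311.73; Valley Corridor 2,949,106.97.
Cap binds for Valley Corridor ($2,418,250); balance $4,858,500 reallocated over remaining lane-miles 126.2.
Shares after redistribution: Ashcroft Reservoir 2,048,115.69 → $2,048,100; Pioneer Overpass 2,810,384.31 → $2,810,400.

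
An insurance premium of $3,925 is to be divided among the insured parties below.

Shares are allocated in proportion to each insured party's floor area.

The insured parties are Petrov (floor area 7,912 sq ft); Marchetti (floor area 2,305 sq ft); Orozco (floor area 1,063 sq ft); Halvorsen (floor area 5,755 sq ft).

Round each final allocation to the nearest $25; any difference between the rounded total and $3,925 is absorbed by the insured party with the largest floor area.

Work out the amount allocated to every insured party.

Sum of floor area: 7,912 + 2,305 + 1,063 + 5,755 = 17,035.
Raw shares: Petrov 1,822.99; Marchetti 531.09; Orozco 244.92; Halvorsen 1,326.00.
After rounding ($25): Petrov $1,825; Marchetti $525; Orozco $250; Halvorsen $1,325. Sum = $3,925.
Rounded total matches; no reconciliation needed.

Petrov: $1,825 | Marchetti: $525 | Orozco: $250 | Halvorsen: $1,325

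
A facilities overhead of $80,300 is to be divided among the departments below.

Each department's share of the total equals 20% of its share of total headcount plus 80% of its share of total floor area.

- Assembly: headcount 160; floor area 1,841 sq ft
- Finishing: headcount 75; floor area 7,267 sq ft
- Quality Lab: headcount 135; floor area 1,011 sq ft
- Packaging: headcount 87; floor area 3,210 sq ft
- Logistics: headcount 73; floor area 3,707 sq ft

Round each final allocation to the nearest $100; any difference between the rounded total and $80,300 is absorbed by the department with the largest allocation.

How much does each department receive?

Totals — headcount 530, floor area 17,036.
Blended shares (20% headcount + 80% floor area): Assembly 0.1468; Finishing 0.3696; Quality Lab 0.0984; Packaging 0.1836; Logistics 0.2016.
Proportional shares: Assembly 11,790.42; Finishing 29,675.32; Quality Lab 7,903.07; Packaging 14,740.65; Logistics 16,190.54.
Rounded to nearest $100: Assembly $11,800; Finishing $29,700; Quality Lab $7,900; Packaging $14,700; Logistics $16,200. Sum = $80,300.
No rounding difference to absorb.

Assembly: $11,800 | Finishing: $29,700 | Quality Lab: $7,900 | Packaging: $14,700 | Logistics: $16,200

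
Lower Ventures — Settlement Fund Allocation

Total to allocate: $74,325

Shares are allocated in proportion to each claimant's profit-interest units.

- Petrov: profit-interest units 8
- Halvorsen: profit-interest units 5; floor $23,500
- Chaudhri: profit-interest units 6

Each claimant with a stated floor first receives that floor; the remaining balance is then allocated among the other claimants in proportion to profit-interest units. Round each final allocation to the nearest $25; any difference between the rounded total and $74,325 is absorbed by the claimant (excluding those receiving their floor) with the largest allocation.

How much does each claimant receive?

Fund the minimums — Halvorsen $23,500. Remaining pool $50,825.
Remaining pool split over remaining profit-interest units 14: Petrov 29,042.86 → $29,050; Chaudhri 21,782.14 → $21,775.

Petrov: $29,050 | Halvorsen: $23,500 | Chaudhri: $21,775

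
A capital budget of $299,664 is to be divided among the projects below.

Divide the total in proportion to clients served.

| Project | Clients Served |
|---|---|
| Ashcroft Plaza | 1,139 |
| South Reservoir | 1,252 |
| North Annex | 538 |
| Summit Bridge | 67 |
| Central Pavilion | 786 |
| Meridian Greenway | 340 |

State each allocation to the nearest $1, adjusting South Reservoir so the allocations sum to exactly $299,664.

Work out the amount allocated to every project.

Combined clients served = 4,122.
Pro-rata amounts: Ashcroft Plaza 1,139/4,122 × $299,664 = 82,803.81; South Reservoir 1,252/4,122 × $299,664 = 91,018.76; North Annex 538/4,122 × $299,664 = 39,111.90; Summit Bridge 67/4,122 × $299,664 = 4,870.81; Central Pavilion 786/4,122 × $299,664 = 57,141.17; Meridian Greenway 340/4,122 × $299,664 = 24,717.55.
After rounding ($1): Ashcroft Plaza $82,804; South Reservoir $91,019; North Annex $39,112; Summit Bridge $4,871; Central Pavilion $57,141; Meridian Greenway $24,718. Sum = $299,665.
Difference $299,664 − $299,665 = −$1 applied to South Reservoir: South Reservoir becomes $91,018.

Ashcroft Plaza: $82,804 · South Reservoir: $91,018 · North Annex: $39,112 · Summit Bridge: $4,871 · Central Pavilion: $57,141 · Meridian Greenway: $24,718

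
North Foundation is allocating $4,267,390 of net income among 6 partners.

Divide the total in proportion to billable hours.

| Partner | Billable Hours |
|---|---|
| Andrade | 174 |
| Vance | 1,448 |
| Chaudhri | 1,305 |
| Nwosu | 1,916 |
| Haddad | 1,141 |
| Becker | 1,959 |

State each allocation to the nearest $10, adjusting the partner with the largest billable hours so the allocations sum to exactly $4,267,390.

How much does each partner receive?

Combined billable hours = 7,943.
Proportional shares: Andrade 174/7,943 × $4,267,390 = 93,481.79; Vance 1,448/7,943 × $4,267,390 = 777,940.42; Chaudhri 1,305/7,943 × $4,267,390 = 701,113.43; Nwosu 1,916/7,943 × $4,267,390 = 1,029,374.20; Haddad 1,141/7,943 × $4,267,390 = 613,004.15; Becker 1,959/7,943 × $4,267,390 = 1,052,476.02.
Rounded to nearest $10: Andrade $93,480; Vance $777,940; Chaudhri $701,110; Nwosu $1,029,370; Haddad $613,000; Becker $1,052,480. Sum = $4,267,380.
Difference $4,267,390 − $4,267,380 = +$10 applied to largest billable hours (Becker): Becker becomes $1,052,490.

Andrade: $93,480 | Vance: $777,940 | Chaudhri: $701,110 | Nwosu: $1,029,370 | Haddad: $613,000 | Becker: $1,052,490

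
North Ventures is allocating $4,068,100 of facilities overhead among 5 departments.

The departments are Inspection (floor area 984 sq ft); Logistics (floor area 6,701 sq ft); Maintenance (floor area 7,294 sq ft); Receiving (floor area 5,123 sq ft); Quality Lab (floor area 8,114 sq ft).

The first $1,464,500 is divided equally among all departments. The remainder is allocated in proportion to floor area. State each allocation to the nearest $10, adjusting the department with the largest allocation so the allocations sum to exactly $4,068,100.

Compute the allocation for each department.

First tranche $1,464,500 split equally: $292,900 each.
Remainder $2,603,600 by floor area (total 28,216): Inspection 90,797.50 → $90,800; Logistics 618,327.32 → $618,330; Maintenance 673,045.73 → $673,050; Receiving 472,719.12 → $472,720; Quality Lab 748,710.32 → $748,710.
Rounding difference −$10 on remainder applied to Quality Lab.
Totals: Inspection $292,900 + $90,800 = $383,700; Logistics $292,900 + $618,330 = $911,230; Maintenance $292,900 + $673,050 = $965,950; Receiving $292,900 + $472,720 = $765,620; Quality Lab $292,900 + $748,700 = $1,041,600.

Inspection: $383,700 · Logistics: $911,230 · Maintenance: $965,950 · Receiving: $765,620 · Quality Lab: $1,041,600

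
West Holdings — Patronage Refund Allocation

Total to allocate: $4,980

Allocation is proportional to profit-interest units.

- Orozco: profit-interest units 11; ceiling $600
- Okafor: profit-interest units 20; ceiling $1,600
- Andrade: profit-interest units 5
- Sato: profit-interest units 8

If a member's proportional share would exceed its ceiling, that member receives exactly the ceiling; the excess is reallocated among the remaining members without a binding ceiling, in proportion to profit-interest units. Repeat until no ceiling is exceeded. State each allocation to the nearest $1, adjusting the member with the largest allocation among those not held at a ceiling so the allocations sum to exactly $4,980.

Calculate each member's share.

Orozco: $600 · Okafor: $1,600 · Andrade: $1,069 · Sato: $1,711

Total profit-interest units = 44.
Proportional shares (ignoring caps): Orozco 1,245.00; Okafor 2,263.64; Andrade 565.91; Sato 905.45.
Capped: Orozco ($600), Okafor ($1,600); remaining pool $2,780 reallocated over remaining profit-interest units 13.
Remaining shares: Andrade 1,069.23 → $1,069; Sato 1,710.77 → $1,711.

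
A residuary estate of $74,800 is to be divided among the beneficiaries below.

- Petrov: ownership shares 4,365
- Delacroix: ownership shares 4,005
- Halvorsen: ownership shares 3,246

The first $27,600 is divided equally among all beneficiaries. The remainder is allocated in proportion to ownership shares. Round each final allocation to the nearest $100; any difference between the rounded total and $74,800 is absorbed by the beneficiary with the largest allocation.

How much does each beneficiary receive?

Petrov: $26,900 · Delacroix: $25,500 · Halvorsen: $22,400

First tranche $27,600 split equally: $9,200 each.
Remainder $47,200 by ownership shares (total 11,616): Petrov 17,736.57 → $17,700; Delacroix 16,273.76 → $16,300; Halvorsen 13,189.67 → $13,200.
Totals: Petrov $9,200 + $17,700 = $26,900; Delacroix $9,200 + $16,300 = $25,500; Halvorsen $9,200 + $13,200 = $22,400.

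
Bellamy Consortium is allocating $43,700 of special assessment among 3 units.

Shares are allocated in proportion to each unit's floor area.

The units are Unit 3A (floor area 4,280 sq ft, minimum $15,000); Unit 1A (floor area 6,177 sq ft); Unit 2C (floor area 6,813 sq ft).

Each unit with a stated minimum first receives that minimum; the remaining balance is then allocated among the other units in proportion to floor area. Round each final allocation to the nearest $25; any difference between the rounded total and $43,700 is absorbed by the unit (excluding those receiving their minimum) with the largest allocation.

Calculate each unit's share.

Unit 3A: $15,000 · Unit 1A: $13,650 · Unit 2C: $15,050

Minimums first: Unit 3A $15,000. Balance $28,700.
Balance split over remaining floor area 12,990: Unit 1A 13,647.41 → $13,650; Unit 2C 15,052.59 → $15,050.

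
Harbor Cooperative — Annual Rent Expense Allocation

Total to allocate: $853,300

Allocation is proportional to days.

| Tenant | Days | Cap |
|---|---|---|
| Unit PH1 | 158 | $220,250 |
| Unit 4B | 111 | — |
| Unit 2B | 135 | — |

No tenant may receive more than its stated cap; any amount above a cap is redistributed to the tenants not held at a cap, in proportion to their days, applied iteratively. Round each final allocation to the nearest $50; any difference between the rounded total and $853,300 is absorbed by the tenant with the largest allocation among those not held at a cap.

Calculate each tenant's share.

Unit PH1: $220,250 | Unit 4B: $285,650 | Unit 2B: $347,400

Days total: 404.
Proportional shares (ignoring caps): Unit PH1 333,716.34; Unit 4B 234,446.29; Unit 2B 285,137.38.
Held at cap: Unit PH1 ($220,250); remaining pool $633,050 reallocated over remaining days 246.
Redistributed shares: Unit 4B 285,644.51 → $285,650; Unit 2B 347,405.49 → $347,400.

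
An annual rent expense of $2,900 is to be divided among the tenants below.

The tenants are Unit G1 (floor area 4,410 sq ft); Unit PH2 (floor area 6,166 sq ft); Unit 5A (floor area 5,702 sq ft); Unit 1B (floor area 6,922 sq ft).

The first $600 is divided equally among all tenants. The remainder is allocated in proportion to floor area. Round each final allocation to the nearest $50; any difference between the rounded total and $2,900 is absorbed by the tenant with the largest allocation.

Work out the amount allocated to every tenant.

First tranche $600 split equally: $150 each.
Remainder $2,300 by floor area (total 23,200): Unit G1 437.20 → $450; Unit PH2 611.28 → $600; Unit 5A 565.28 → $550; Unit 1B 686.23 → $700.
Totals: Unit G1 $150 + $450 = $600; Unit PH2 $150 + $600 = $750; Unit 5A $150 + $550 = $700; Unit 1B $150 + $700 = $850.

Unit G1: $600 | Unit PH2: $750 | Unit 5A: $700 | Unit 1B: $850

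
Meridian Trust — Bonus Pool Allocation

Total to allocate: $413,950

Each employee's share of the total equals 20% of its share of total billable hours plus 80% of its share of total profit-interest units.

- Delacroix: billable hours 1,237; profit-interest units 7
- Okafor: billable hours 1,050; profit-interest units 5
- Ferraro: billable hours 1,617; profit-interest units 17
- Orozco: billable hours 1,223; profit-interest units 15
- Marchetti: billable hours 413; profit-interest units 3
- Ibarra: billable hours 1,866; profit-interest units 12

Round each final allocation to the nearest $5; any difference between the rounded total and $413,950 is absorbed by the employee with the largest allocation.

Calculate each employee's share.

Delacroix: $53,120 | Okafor: $39,800 | Ferraro: $113,495 | Orozco: $97,865 | Marchetti: $21,455 | Ibarra: $88,215

Totals — billable hours 7,406, profit-interest units 59.
Blended shares (20% billable hours + 80% profit-interest units): Delacroix 0.1283; Okafor 0.0962; Ferraro 0.2742; Orozco 0.2364; Marchetti 0.0518; Ibarra 0.2131.
Raw shares: Delacroix 53,118.31; Okafor 39,802.12; Ferraro 113,495.06; Orozco 97,864.86; Marchetti 21,455.48; Ibarra 88,214.17.
At nearest $5: Delacroix $53,120; Okafor $39,800; Ferraro $113,495; Orozco $97,865; Marchetti $21,455; Ibarra $88,215. Sum = $413,950.
Sum already equals the total — no adjustment.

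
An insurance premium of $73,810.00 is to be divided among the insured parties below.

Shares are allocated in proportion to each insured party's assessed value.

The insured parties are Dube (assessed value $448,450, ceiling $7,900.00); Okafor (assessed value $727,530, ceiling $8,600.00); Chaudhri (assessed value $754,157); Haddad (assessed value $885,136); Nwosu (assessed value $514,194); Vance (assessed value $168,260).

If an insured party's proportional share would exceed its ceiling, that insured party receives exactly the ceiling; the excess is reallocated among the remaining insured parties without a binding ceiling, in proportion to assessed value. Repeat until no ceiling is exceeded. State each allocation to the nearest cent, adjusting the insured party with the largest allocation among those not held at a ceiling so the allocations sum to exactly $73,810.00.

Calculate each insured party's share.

Dube: $7,900.00; Okafor: $8,600.00; Chaudhri: $18,615.61; Haddad: $21,848.70; Nwosu: $12,692.36; Vance: $4,153.33

Assessed value total: 3,497,727.
Unconstrained shares: Dube 9,463.3156; Okafor 15,352.5387; Chaudhri 15,914.4290; Haddad 18,678.3840; Nwosu 10,850.6636; Vance 3,550.6689.
Capped: Dube ($7,900.00), Okafor ($8,600.00); residual $57,310.00 reallocated over remaining assessed value 2,321,747.
Redistributed shares: Chaudhri 18,615.6104 → $18,615.61; Haddad 21,848.6959 → $21,848.70; Nwosu 12,692.3640 → $12,692.36; Vance 4,153.3296 → $4,153.33.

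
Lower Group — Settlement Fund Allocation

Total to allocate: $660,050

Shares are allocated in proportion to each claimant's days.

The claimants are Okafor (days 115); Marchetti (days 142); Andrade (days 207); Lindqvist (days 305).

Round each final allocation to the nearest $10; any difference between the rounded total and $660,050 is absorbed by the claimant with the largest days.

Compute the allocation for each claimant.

Okafor: $98,710; Marchetti: $121,880; Andrade: $177,670; Lindqvist: $261,790

Combined days = 115 + 142 + 207 + 305 = 769.
Proportional shares: Okafor 98,707.09; Marchetti 121,881.79; Andrade 177,672.76; Lindqvist 261,788.36.
Rounded to nearest $10: Okafor $98,710; Marchetti $121,880; Andrade $177,670; Lindqvist $261,790. Sum = $660,050.
Sum already equals the total — no adjustment.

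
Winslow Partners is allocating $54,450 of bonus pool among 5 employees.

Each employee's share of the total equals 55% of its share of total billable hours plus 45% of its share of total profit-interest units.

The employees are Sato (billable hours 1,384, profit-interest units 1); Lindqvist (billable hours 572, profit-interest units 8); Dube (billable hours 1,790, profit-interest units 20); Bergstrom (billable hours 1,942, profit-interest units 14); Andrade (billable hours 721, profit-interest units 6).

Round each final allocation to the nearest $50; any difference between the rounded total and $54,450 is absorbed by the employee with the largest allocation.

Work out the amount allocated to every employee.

Billable hours total 6,409; profit-interest units total 49.
Blended shares (55% billable hours + 45% profit-interest units): Sato 0.1280; Lindqvist 0.1226; Dube 0.3373; Bergstrom 0.2952; Andrade 0.1170.
Proportional shares: Sato 6,967.10; Lindqvist 6,673.21; Dube 18,365.20; Bergstrom 16,075.15; Andrade 6,369.34.
At nearest $50: Sato $6,950; Lindqvist $6,650; Dube $18,350; Bergstrom $16,100; Andrade $6,350. Sum = $54,400.
Difference $54,450 − $54,400 = +$50 applied to largest allocation (Dube): Dube becomes $18,400.

Sato: $6,950; Lindqvist: $6,650; Dube: $18,400; Bergstrom: $16,100; Andrade: $6,350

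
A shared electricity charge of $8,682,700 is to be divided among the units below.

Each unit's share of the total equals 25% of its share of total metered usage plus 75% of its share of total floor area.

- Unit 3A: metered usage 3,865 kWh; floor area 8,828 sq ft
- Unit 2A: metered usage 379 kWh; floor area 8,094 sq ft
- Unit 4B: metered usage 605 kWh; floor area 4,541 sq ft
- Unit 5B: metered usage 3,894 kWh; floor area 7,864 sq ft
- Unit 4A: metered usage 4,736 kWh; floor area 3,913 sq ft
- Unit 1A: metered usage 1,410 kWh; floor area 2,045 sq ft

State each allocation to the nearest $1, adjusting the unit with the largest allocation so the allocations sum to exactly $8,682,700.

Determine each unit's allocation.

Unit 3A: $2,192,732 · Unit 2A: $1,549,043 · Unit 4B: $926,268 · Unit 5B: $2,019,049 · Unit 4A: $1,412,628 · Unit 1A: $582,980

Totals — metered usage 14,889, floor area 35,285.
Combined weights (25% metered usage + 75% floor area): Unit 3A 0.2525; Unit 2A 0.1784; Unit 4B 0.1067; Unit 5B 0.2325; Unit 4A 0.1627; Unit 1A 0.0671.
Raw shares: Unit 3A 2,192,732.34; Unit 2A 1,549,043.19; Unit 4B 926,267.75; Unit 5B 2,019,049.20; Unit 4A 1,412,627.80; Unit 1A 582,979.71.
Rounded to nearest $1: Unit 3A $2,192,732; Unit 2A $1,549,043; Unit 4B $926,268; Unit 5B $2,019,049; Unit 4A $1,412,628; Unit 1A $582,980. Sum = $8,682,700.
Rounded total matches; no reconciliation needed.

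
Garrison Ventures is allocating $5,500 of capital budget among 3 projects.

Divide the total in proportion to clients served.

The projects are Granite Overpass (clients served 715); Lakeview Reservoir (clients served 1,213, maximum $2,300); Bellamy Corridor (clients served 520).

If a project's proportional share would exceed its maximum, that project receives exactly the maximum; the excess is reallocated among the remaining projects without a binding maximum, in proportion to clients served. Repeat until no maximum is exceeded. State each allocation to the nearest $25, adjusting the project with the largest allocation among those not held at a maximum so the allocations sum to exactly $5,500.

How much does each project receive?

Sum of clients served: 2,448.
Unconstrained shares: Granite Overpass 1,606.41; Lakeview Reservoir 2,725.29; Bellamy Corridor 1,168.30.
Held at cap: Lakeview Reservoir ($2,300); remaining pool $3,200 reallocated over remaining clients served 1,235.
Shares after redistribution: Granite Overpass 1,852.63 → $1,850; Bellamy Corridor 1,347.37 → $1,350.

Granite Overpass: $1,850 | Lakeview Reservoir: $2,300 | Bellamy Corridor: $1,350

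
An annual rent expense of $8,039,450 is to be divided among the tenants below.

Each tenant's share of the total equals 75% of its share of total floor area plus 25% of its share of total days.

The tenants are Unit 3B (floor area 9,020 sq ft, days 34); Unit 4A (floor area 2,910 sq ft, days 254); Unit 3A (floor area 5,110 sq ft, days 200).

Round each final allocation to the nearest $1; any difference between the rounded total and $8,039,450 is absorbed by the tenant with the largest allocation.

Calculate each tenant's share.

Totals — floor area 17,040, days 488.
Blended shares (75% floor area + 25% days): Unit 3B 0.4144; Unit 4A 0.2582; Unit 3A 0.3274.
Unrounded shares: Unit 3B 3,331,749.67; Unit 4A 2,075,817.64; Unit 3A 2,631,882.69.
Rounded to nearest $1: Unit 3B $3,331,750; Unit 4A $2,075,818; Unit 3A $2,631,883. Sum = $8,039,451.
Difference $8,039,450 − $8,039,451 = −$1 applied to largest allocation (Unit 3B): Unit 3B becomes $3,331,749.

Unit 3B: $3,331,749; Unit 4A: $2,075,818; Unit 3A: $2,631,883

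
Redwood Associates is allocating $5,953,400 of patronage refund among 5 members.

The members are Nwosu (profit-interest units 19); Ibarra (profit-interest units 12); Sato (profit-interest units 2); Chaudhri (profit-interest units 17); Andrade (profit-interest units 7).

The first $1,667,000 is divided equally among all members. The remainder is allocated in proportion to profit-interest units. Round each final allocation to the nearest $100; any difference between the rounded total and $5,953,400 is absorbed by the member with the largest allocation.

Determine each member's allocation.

Nwosu: $1,762,200; Ibarra: $1,235,800; Sato: $483,800; Chaudhri: $1,611,800; Andrade: $859,800

Equal tier: $1,667,000 ÷ 5 = $333,400 apiece.
Remainder $4,286,400 by profit-interest units (total 57): Nwosu 1,428,800.00 → $1,428,800; Ibarra 902,400.00 → $902,400; Sato 150,400.00 → $150,400; Chaudhri 1,278,400.00 → $1,278,400; Andrade 526,400.00 → $526,400.
Totals: Nwosu $333,400 + $1,428,800 = $1,762,200; Ibarra $333,400 + $902,400 = $1,235,800; Sato $333,400 + $150,400 = $483,800; Chaudhri $333,400 + $1,278,400 = $1,611,800; Andrade $333,400 + $526,400 = $859,800.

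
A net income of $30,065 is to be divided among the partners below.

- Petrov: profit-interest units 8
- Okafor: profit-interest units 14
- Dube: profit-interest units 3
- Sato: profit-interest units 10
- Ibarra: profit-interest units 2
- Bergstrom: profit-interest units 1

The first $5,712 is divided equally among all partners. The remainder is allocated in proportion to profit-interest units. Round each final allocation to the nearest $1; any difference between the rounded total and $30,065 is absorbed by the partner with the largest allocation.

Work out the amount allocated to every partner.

Equal tier: $5,712 ÷ 6 = $952 apiece.
Remainder $24,353 by profit-interest units (total 38): Petrov 5,126.95 → $5,127; Okafor 8,972.16 → $8,972; Dube 1,922.61 → $1,923; Sato 6,408.68 → $6,409; Ibarra 1,281.74 → $1,282; Bergstrom 640.87 → $641.
Rounding difference −$1 on remainder applied to Okafor.
Totals: Petrov $952 + $5,127 = $6,079; Okafor $952 + $8,971 = $9,923; Dube $952 + $1,923 = $2,875; Sato $952 + $6,409 = $7,361; Ibarra $952 + $1,282 = $2,234; Bergstrom $952 + $641 = $1,593.

Petrov: $6,079 | Okafor: $9,923 | Dube: $2,875 | Sato: $7,361 | Ibarra: $2,234 | Bergstrom: $1,593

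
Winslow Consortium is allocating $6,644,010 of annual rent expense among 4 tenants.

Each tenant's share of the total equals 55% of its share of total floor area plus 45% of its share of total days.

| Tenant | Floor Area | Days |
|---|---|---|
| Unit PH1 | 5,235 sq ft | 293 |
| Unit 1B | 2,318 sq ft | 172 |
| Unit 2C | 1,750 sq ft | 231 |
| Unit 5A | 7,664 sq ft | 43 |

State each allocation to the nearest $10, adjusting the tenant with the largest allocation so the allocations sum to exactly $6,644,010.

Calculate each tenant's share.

Floor area total 16,967; days total 739.
Composite weights (55% floor area + 45% days): Unit PH1 0.3481; Unit 1B 0.1799; Unit 2C 0.1974; Unit 5A 0.2746.
Unrounded shares: Unit PH1 2,312,871.82; Unit 1B 1,195,098.66; Unit 2C 1,311,466.61; Unit 5A 1,824,572.91.
After rounding ($10): Unit PH1 $2,312,870; Unit 1B $1,195,100; Unit 2C $1,311,470; Unit 5A $1,824,570. Sum = $6,644,010.
No rounding difference to absorb.

Unit PH1: $2,312,870 · Unit 1B: $1,195,100 · Unit 2C: $1,311,470 · Unit 5A: $1,824,570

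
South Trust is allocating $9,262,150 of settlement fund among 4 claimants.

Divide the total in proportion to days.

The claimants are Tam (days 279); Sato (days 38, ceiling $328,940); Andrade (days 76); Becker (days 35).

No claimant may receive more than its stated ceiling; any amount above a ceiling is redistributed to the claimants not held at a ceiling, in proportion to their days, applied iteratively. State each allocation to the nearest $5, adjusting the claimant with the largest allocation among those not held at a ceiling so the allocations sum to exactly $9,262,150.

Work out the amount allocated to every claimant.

Combined days = 428.
Proportional shares (ignoring caps): Tam 6,037,709.93; Sato 822,340.42; Andrade 1,644,680.84; Becker 757,418.81.
Cap binds for Sato ($328,940); residual $8,933,210 reallocated over remaining days 390.
Redistributed shares: Tam 6,390,681.00 → $6,390,680; Andrade 1,740,830.67 → $1,740,830; Becker 801,698.33 → $801,700.

Tam: $6,390,680 | Sato: $328,940 | Andrade: $1,740,830 | Becker: $801,700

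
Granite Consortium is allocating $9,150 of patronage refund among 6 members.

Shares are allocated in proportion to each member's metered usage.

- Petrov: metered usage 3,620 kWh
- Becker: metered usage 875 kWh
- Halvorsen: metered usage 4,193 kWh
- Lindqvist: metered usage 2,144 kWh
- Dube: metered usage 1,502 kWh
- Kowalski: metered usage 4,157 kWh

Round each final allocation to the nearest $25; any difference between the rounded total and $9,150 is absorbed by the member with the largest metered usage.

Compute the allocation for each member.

Metered usage total: 3,620 + 875 + 4,193 + 2,144 + 1,502 + 4,157 = 16,491.
Raw shares: Petrov 2,008.55; Becker 485.49; Halvorsen 2,326.48; Lindqvist 1,189.59; Dube 833.38; Kowalski 2,306.50.
After rounding ($25): Petrov $2,000; Becker $475; Halvorsen $2,325; Lindqvist $1,200; Dube $825; Kowalski $2,300. Sum = $9,125.
Difference $9,150 − $9,125 = +$25 applied to largest metered usage (Halvorsen): Halvorsen becomes $2,350.

Petrov: $2,000; Becker: $475; Halvorsen: $2,350; Lindqvist: $1,200; Dube: $825; Kowalski: $2,300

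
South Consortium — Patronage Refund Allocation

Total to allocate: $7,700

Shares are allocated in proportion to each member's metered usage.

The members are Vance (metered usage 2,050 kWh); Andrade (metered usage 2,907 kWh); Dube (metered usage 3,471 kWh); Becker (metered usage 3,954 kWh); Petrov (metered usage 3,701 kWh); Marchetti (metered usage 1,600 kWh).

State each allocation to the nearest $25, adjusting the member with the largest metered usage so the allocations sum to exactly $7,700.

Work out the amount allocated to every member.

Metered usage total: 2,050 + 2,907 + 3,471 + 3,954 + 3,701 + 1,600 = 17,683.
Raw shares: Vance 892.67; Andrade 1,265.84; Dube 1,511.43; Becker 1,721.76; Petrov 1,611.59; Marchetti 696.71.
Rounded to nearest $25: Vance $900; Andrade $1,275; Dube $1,500; Becker $1,725; Petrov $1,600; Marchetti $700. Sum = $7,700.
Rounded total matches; no reconciliation needed.

Vance: $900 · Andrade: $1,275 · Dube: $1,500 · Becker: $1,725 · Petrov: $1,600 · Marchetti: $700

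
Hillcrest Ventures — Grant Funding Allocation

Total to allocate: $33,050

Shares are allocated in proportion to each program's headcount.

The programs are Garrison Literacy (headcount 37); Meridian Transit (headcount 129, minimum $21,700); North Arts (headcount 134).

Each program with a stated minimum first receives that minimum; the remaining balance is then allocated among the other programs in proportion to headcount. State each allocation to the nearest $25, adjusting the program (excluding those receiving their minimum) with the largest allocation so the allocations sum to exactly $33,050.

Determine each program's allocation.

Garrison Literacy: $2,450; Meridian Transit: $21,700; North Arts: $8,900

Fund the minimums — Meridian Transit $21,700. Residual $11,350.
Residual split over remaining headcount 171: Garrison Literacy 2,455.85 → $2,450; North Arts 8,894.15 → $8,900.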